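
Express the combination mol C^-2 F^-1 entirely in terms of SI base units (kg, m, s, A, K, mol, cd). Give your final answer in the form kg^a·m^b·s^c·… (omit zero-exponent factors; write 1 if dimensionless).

kg·m²·s⁻⁶·A⁻⁴·mol

C = s·A.
So C⁻² = s⁻²·A⁻².
F = kg⁻¹·m⁻²·s⁴·A².
So F⁻¹ = kg·m²·s⁻⁴·A⁻².
Combining: mol·C⁻²·F⁻¹ = mol · (s⁻²·A⁻²) · (kg·m²·s⁻⁴·A⁻²) = kg·m²·s⁻⁶·A⁻⁴·mol.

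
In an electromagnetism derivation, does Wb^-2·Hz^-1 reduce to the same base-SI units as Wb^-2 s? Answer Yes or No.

Left side:
  Wb = V·s (flux: a volt is a weber per second),
      = kg·m²·s⁻²·A⁻¹.
  So Wb⁻² = kg⁻²·m⁻⁴·s⁴·A².
  Hz = 1/s = s⁻¹ (frequency is cycles per second).
  So Hz⁻¹ = s.
  Combining: Wb⁻²·Hz⁻¹ = (kg⁻²·m⁻⁴·s⁴·A²) · s = kg⁻²·m⁻⁴·s⁵·A².
Right side:
  Wb = V·s (flux: a volt is a weber per second),
      = kg·m²·s⁻²·A⁻¹.
  So Wb⁻² = kg⁻²·m⁻⁴·s⁴·A².
  Combining: Wb⁻²·s = (kg⁻²·m⁻⁴·s⁴·A²) · s = kg⁻²·m⁻⁴·s⁵·A².
Both reduce to kg⁻²·m⁻⁴·s⁵·A².

Yes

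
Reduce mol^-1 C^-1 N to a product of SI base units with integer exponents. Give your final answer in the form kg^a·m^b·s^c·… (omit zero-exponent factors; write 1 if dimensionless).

C = A·s = s·A (charge = current × time).
So C⁻¹ = s⁻¹·A⁻¹.
N = kg·m/s² = kg·m·s⁻² (force = mass × acceleration).
Combining: mol⁻¹·C⁻¹·N = mol⁻¹ · (s⁻¹·A⁻¹) · (kg·m·s⁻²) = kg·m·s⁻³·A⁻¹·mol⁻¹.

kg·m·s⁻³·A⁻¹·mol⁻¹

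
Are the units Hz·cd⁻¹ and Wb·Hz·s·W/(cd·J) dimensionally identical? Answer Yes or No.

Left side:
  Hz = s⁻¹.
  Combining: Hz·cd⁻¹ = s⁻¹ · cd⁻¹ = s⁻¹·cd⁻¹.
Right side:
  Wb = kg·m²·s⁻²·A⁻¹.
  Hz = s⁻¹.
  W = kg·m²·s⁻³.
  J = kg·m²·s⁻².
  So J⁻¹ = kg⁻¹·m⁻²·s².
  Combining: cd⁻¹·Wb·Hz·s·W·J⁻¹ = cd⁻¹ · (kg·m²·s⁻²·A⁻¹) · s⁻¹ · s · (kg·m²·s⁻³) · (kg⁻¹·m⁻²·s²) = kg·m²·s⁻³·A⁻¹·cd⁻¹.
Left is s⁻¹·cd⁻¹; right is kg·m²·s⁻³·A⁻¹·cd⁻¹ — different.

No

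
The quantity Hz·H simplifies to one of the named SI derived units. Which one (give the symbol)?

Ω

Hz = s⁻¹.
H = kg·m²·s⁻²·A⁻².
Combining: Hz·H = s⁻¹ · (kg·m²·s⁻²·A⁻²) = kg·m²·s⁻³·A⁻².
kg·m²·s⁻³·A⁻² is the base-SI form of the ohm.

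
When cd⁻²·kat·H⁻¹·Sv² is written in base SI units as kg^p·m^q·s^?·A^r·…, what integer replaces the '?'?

kat = mol/s = s⁻¹·mol (catalytic activity).
H = Wb/A (inductance = flux per current),
    = kg·m²·s⁻²·A⁻².
So H⁻¹ = kg⁻¹·m⁻²·s²·A².
Sv = J/kg (equivalent dose = energy per mass),
    = m²·s⁻².
So Sv² = m⁴·s⁻⁴.
Combining: cd⁻²·kat·H⁻¹·Sv² = cd⁻² · (s⁻¹·mol) · (kg⁻¹·m⁻²·s²·A²) · (m⁴·s⁻⁴) = kg⁻¹·m²·s⁻³·A²·mol·cd⁻².
The exponent of s is -3.

-3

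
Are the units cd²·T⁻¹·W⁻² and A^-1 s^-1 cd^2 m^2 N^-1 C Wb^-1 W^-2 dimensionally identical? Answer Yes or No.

No

Left side:
  T = kg·s⁻²·A⁻¹.
  So T⁻¹ = kg⁻¹·s²·A.
  W = kg·m²·s⁻³.
  So W⁻² = kg⁻²·m⁻⁴·s⁶.
  Combining: cd²·T⁻¹·W⁻² = cd² · (kg⁻¹·s²·A) · (kg⁻²·m⁻⁴·s⁶) = kg⁻³·m⁻⁴·s⁸·A·cd².
Right side:
  N = kg·m·s⁻².
  So N⁻¹ = kg⁻¹·m⁻¹·s².
  C = s·A.
  Wb = kg·m²·s⁻²·A⁻¹.
  So Wb⁻¹ = kg⁻¹·m⁻²·s²·A.
  W = kg·m²·s⁻³.
  So W⁻² = kg⁻²·m⁻⁴·s⁶.
  Combining: A⁻¹·s⁻¹·cd²·m²·N⁻¹·C·Wb⁻¹·W⁻² = A⁻¹ · s⁻¹ · cd² · m² · (kg⁻¹·m⁻¹·s²) · (s·A) · (kg⁻¹·m⁻²·s²·A) · (kg⁻²·m⁻⁴·s⁶) = kg⁻⁴·m⁻⁵·s¹⁰·A·cd².
Left is kg⁻³·m⁻⁴·s⁸·A·cd²; right is kg⁻⁴·m⁻⁵·s¹⁰·A·cd² — different.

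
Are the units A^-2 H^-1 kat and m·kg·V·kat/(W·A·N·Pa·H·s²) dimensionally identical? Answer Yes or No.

Left side:
  H = Wb/A (inductance = flux per current),
      = kg·m²·s⁻²·A⁻².
  So H⁻¹ = kg⁻¹·m⁻²·s²·A².
  kat = mol/s = s⁻¹·mol (catalytic activity).
  Combining: A⁻²·H⁻¹·kat = A⁻² · (kg⁻¹·m⁻²·s²·A²) · (s⁻¹·mol) = kg⁻¹·m⁻²·s·mol.
Right side:
  W = J/s (power = energy per time),
      = kg·m²·s⁻³.
  So W⁻¹ = kg⁻¹·m⁻²·s³.
  N = kg·m/s² = kg·m·s⁻² (force = mass × acceleration).
  So N⁻¹ = kg⁻¹·m⁻¹·s².
  Pa = N/m² (pressure = force per area),
      = kg·m⁻¹·s⁻².
  So Pa⁻¹ = kg⁻¹·m·s².
  H = Wb/A (inductance = flux per current),
      = kg·m²·s⁻²·A⁻².
  So H⁻¹ = kg⁻¹·m⁻²·s²·A².
  V = W/A (potential = power per current),
      = kg·m²·s⁻³·A⁻¹.
  kat = mol/s = s⁻¹·mol (catalytic activity).
  Combining: W⁻¹·A⁻¹·N⁻¹·m·Pa⁻¹·H⁻¹·kg·s⁻²·V·kat = (kg⁻¹·m⁻²·s³) · A⁻¹ · (kg⁻¹·m⁻¹·s²) · m · (kg⁻¹·m·s²) · (kg⁻¹·m⁻²·s²·A²) · kg · s⁻² · (kg·m²·s⁻³·A⁻¹) · (s⁻¹·mol) = kg⁻²·m⁻¹·s³·mol.
Left is kg⁻¹·m⁻²·s·mol; right is kg⁻²·m⁻¹·s³·mol — different.

No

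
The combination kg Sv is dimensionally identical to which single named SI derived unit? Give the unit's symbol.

Sv = J/kg (equivalent dose = energy per mass),
    = m²·s⁻².
Combining: kg·Sv = kg · (m²·s⁻²) = kg·m²·s⁻².
kg·m²·s⁻² is the base-SI form of the joule.

J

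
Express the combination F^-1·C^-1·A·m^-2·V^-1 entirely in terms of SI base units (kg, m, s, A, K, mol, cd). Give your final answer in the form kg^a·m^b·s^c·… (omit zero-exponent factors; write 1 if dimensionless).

m⁻²·s⁻²·A⁻¹

F = kg⁻¹·m⁻²·s⁴·A².
So F⁻¹ = kg·m²·s⁻⁴·A⁻².
C = s·A.
So C⁻¹ = s⁻¹·A⁻¹.
V = kg·m²·s⁻³·A⁻¹.
So V⁻¹ = kg⁻¹·m⁻²·s³·A.
Combining: F⁻¹·C⁻¹·A·m⁻²·V⁻¹ = (kg·m²·s⁻⁴·A⁻²) · (s⁻¹·A⁻¹) · A · m⁻² · (kg⁻¹·m⁻²·s³·A) = m⁻²·s⁻²·A⁻¹.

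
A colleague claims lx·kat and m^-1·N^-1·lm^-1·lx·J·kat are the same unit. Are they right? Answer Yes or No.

Left side:
  lx = m⁻²·cd.
  kat = s⁻¹·mol.
  Combining: lx·kat = (m⁻²·cd) · (s⁻¹·mol) = m⁻²·s⁻¹·mol·cd.
Right side:
  N = kg·m/s² = kg·m·s⁻² (force = mass × acceleration).
  So N⁻¹ = kg⁻¹·m⁻¹·s².
  lm = cd·sr = cd (luminous flux; sr is dimensionless).
  So lm⁻¹ = cd⁻¹.
  lx = lm/m² (illuminance = luminous flux per area),
      = m⁻²·cd.
  J = N·m (work = force × distance),
      = kg·m²·s⁻².
  kat = mol/s = s⁻¹·mol (catalytic activity).
  Combining: m⁻¹·N⁻¹·lm⁻¹·lx·J·kat = m⁻¹ · (kg⁻¹·m⁻¹·s²) · cd⁻¹ · (m⁻²·cd) · (kg·m²·s⁻²) · (s⁻¹·mol) = m⁻²·s⁻¹·mol.
Left is m⁻²·s⁻¹·mol·cd; right is m⁻²·s⁻¹·mol — different.

No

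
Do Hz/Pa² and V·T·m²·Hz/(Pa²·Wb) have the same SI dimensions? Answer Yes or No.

No

Left side:
  Hz = 1/s = s⁻¹ (frequency is cycles per second).
  Pa = N/m² (pressure = force per area),
      = kg·m⁻¹·s⁻².
  So Pa⁻² = kg⁻²·m²·s⁴.
  Combining: Hz·Pa⁻² = s⁻¹ · (kg⁻²·m²·s⁴) = kg⁻²·m²·s³.
Right side:
  Pa = kg·m⁻¹·s⁻².
  So Pa⁻² = kg⁻²·m²·s⁴.
  V = kg·m²·s⁻³·A⁻¹.
  T = kg·s⁻²·A⁻¹.
  Wb = kg·m²·s⁻²·A⁻¹.
  So Wb⁻¹ = kg⁻¹·m⁻²·s²·A.
  Hz = s⁻¹.
  Combining: Pa⁻²·V·T·m²·Wb⁻¹·Hz = (kg⁻²·m²·s⁴) · (kg·m²·s⁻³·A⁻¹) · (kg·s⁻²·A⁻¹) · m² · (kg⁻¹·m⁻²·s²·A) · s⁻¹ = kg⁻¹·m⁴·A⁻¹.
Left is kg⁻²·m²·s³; right is kg⁻¹·m⁴·A⁻¹ — different.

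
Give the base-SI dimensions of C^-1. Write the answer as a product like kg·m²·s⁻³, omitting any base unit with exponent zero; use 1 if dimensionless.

C = A·s = s·A (charge = current × time).
So C⁻¹ = s⁻¹·A⁻¹.

s⁻¹·A⁻¹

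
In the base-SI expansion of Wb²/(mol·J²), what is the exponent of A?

-2

Wb = kg·m²·s⁻²·A⁻¹.
So Wb² = kg²·m⁴·s⁻⁴·A⁻².
J = kg·m²·s⁻².
So J⁻² = kg⁻²·m⁻⁴·s⁴.
Combining: mol⁻¹·Wb²·J⁻² = mol⁻¹ · (kg²·m⁴·s⁻⁴·A⁻²) · (kg⁻²·m⁻⁴·s⁴) = A⁻²·mol⁻¹.
The exponent of A is -2.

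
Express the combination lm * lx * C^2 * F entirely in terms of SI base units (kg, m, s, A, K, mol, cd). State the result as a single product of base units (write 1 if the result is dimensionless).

kg⁻¹·m⁻⁴·s⁶·A⁴·cd²

lm = cd.
lx = m⁻²·cd.
C = s·A.
So C² = s²·A².
F = kg⁻¹·m⁻²·s⁴·A².
Combining: lm·lx·C²·F = cd · (m⁻²·cd) · (s²·A²) · (kg⁻¹·m⁻²·s⁴·A²) = kg⁻¹·m⁻⁴·s⁶·A⁴·cd².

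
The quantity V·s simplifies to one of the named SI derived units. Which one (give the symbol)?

V = W/A (potential = power per current),
    = kg·m²·s⁻³·A⁻¹.
Combining: V·s = (kg·m²·s⁻³·A⁻¹) · s = kg·m²·s⁻²·A⁻¹.
kg·m²·s⁻²·A⁻¹ is the base-SI form of the weber.

Wb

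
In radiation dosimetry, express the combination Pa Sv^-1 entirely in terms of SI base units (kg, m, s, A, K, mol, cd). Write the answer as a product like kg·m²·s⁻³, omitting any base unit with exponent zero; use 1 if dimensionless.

Pa = kg·m⁻¹·s⁻².
Sv = m²·s⁻².
So Sv⁻¹ = m⁻²·s².
Combining: Pa·Sv⁻¹ = (kg·m⁻¹·s⁻²) · (m⁻²·s²) = kg·m⁻³.

kg·m⁻³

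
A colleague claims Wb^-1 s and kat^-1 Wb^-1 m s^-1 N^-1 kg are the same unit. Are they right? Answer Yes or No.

Left side:
  Wb = V·s (flux: a volt is a weber per second),
      = kg·m²·s⁻²·A⁻¹.
  So Wb⁻¹ = kg⁻¹·m⁻²·s²·A.
  Combining: Wb⁻¹·s = (kg⁻¹·m⁻²·s²·A) · s = kg⁻¹·m⁻²·s³·A.
Right side:
  kat = s⁻¹·mol.
  So kat⁻¹ = s·mol⁻¹.
  Wb = kg·m²·s⁻²·A⁻¹.
  So Wb⁻¹ = kg⁻¹·m⁻²·s²·A.
  N = kg·m·s⁻².
  So N⁻¹ = kg⁻¹·m⁻¹·s².
  Combining: kat⁻¹·Wb⁻¹·m·s⁻¹·N⁻¹·kg = (s·mol⁻¹) · (kg⁻¹·m⁻²·s²·A) · m · s⁻¹ · (kg⁻¹·m⁻¹·s²) · kg = kg⁻¹·m⁻²·s⁴·A·mol⁻¹.
Left is kg⁻¹·m⁻²·s³·A; right is kg⁻¹·m⁻²·s⁴·A·mol⁻¹ — different.

No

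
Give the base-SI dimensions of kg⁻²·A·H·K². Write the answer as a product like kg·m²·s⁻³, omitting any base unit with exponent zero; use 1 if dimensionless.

H = kg·m²·s⁻²·A⁻².
Combining: kg⁻²·A·H·K² = kg⁻² · A · (kg·m²·s⁻²·A⁻²) · K² = kg⁻¹·m²·s⁻²·A⁻¹·K².

kg⁻¹·m²·s⁻²·A⁻¹·K²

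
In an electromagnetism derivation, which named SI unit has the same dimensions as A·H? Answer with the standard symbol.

H = Wb/A (inductance = flux per current),
    = kg·m²·s⁻²·A⁻².
Combining: A·H = A · (kg·m²·s⁻²·A⁻²) = kg·m²·s⁻²·A⁻¹.
kg·m²·s⁻²·A⁻¹ is the base-SI form of the weber.

Wb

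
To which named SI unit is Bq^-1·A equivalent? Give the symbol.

Bq = 1/s = s⁻¹ (activity is decays per second).
So Bq⁻¹ = s.
Combining: Bq⁻¹·A = s · A = s·A.
s·A is the base-SI form of the coulomb.

C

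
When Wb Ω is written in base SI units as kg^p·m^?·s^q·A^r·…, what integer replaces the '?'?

4

Wb = V·s (flux: a volt is a weber per second),
    = kg·m²·s⁻²·A⁻¹.
Ω = V/A (resistance = voltage per current),
    = kg·m²·s⁻³·A⁻².
Combining: Wb·Ω = (kg·m²·s⁻²·A⁻¹) · (kg·m²·s⁻³·A⁻²) = kg²·m⁴·s⁻⁵·A⁻³.
The exponent of m is 4.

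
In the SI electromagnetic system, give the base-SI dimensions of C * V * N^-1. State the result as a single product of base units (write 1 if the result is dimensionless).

C = A·s = s·A (charge = current × time).
V = W/A (potential = power per current),
    = kg·m²·s⁻³·A⁻¹.
N = kg·m/s² = kg·m·s⁻² (force = mass × acceleration).
So N⁻¹ = kg⁻¹·m⁻¹·s².
Combining: C·V·N⁻¹ = (s·A) · (kg·m²·s⁻³·A⁻¹) · (kg⁻¹·m⁻¹·s²) = m.

m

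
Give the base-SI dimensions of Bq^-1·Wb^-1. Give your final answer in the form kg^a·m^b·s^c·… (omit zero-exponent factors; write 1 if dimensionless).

kg⁻¹·m⁻²·s³·A

Bq = s⁻¹.
So Bq⁻¹ = s.
Wb = kg·m²·s⁻²·A⁻¹.
So Wb⁻¹ = kg⁻¹·m⁻²·s²·A.
Combining: Bq⁻¹·Wb⁻¹ = s · (kg⁻¹·m⁻²·s²·A) = kg⁻¹·m⁻²·s³·A.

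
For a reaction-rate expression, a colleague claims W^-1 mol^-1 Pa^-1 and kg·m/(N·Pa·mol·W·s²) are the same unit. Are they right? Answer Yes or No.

Left side:
  W = J/s (power = energy per time),
      = kg·m²·s⁻³.
  So W⁻¹ = kg⁻¹·m⁻²·s³.
  Pa = N/m² (pressure = force per area),
      = kg·m⁻¹·s⁻².
  So Pa⁻¹ = kg⁻¹·m·s².
  Combining: W⁻¹·mol⁻¹·Pa⁻¹ = (kg⁻¹·m⁻²·s³) · mol⁻¹ · (kg⁻¹·m·s²) = kg⁻²·m⁻¹·s⁵·mol⁻¹.
Right side:
  N = kg·m/s² = kg·m·s⁻² (force = mass × acceleration).
  So N⁻¹ = kg⁻¹·m⁻¹·s².
  Pa = N/m² (pressure = force per area),
      = kg·m⁻¹·s⁻².
  So Pa⁻¹ = kg⁻¹·m·s².
  W = J/s (power = energy per time),
      = kg·m²·s⁻³.
  So W⁻¹ = kg⁻¹·m⁻²·s³.
  Combining: N⁻¹·kg·Pa⁻¹·mol⁻¹·W⁻¹·s⁻²·m = (kg⁻¹·m⁻¹·s²) · kg · (kg⁻¹·m·s²) · mol⁻¹ · (kg⁻¹·m⁻²·s³) · s⁻² · m = kg⁻²·m⁻¹·s⁵·mol⁻¹.
Both reduce to kg⁻²·m⁻¹·s⁵·mol⁻¹.

Yes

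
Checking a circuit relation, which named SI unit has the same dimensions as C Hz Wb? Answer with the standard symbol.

C = s·A.
Hz = s⁻¹.
Wb = kg·m²·s⁻²·A⁻¹.
Combining: C·Hz·Wb = (s·A) · s⁻¹ · (kg·m²·s⁻²·A⁻¹) = kg·m²·s⁻².
kg·m²·s⁻² is the base-SI form of the joule.

J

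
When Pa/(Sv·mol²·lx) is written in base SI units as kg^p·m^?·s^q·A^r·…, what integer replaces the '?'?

Pa = N/m² (pressure = force per area),
    = kg·m⁻¹·s⁻².
Sv = J/kg (equivalent dose = energy per mass),
    = m²·s⁻².
So Sv⁻¹ = m⁻²·s².
lx = lm/m² (illuminance = luminous flux per area),
    = m⁻²·cd.
So lx⁻¹ = m²·cd⁻¹.
Combining: Pa·Sv⁻¹·mol⁻²·lx⁻¹ = (kg·m⁻¹·s⁻²) · (m⁻²·s²) · mol⁻² · (m²·cd⁻¹) = kg·m⁻¹·mol⁻²·cd⁻¹.
The exponent of m is -1.

-1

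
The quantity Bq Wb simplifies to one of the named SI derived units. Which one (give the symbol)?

Bq = 1/s = s⁻¹ (activity is decays per second).
Wb = V·s (flux: a volt is a weber per second),
    = kg·m²·s⁻²·A⁻¹.
Combining: Bq·Wb = s⁻¹ · (kg·m²·s⁻²·A⁻¹) = kg·m²·s⁻³·A⁻¹.
kg·m²·s⁻³·A⁻¹ is the base-SI form of the volt.

V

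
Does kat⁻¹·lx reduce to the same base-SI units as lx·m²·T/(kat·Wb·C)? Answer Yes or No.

Left side:
  kat = s⁻¹·mol.
  So kat⁻¹ = s·mol⁻¹.
  lx = m⁻²·cd.
  Combining: kat⁻¹·lx = (s·mol⁻¹) · (m⁻²·cd) = m⁻²·s·mol⁻¹·cd.
Right side:
  lx = m⁻²·cd.
  kat = s⁻¹·mol.
  So kat⁻¹ = s·mol⁻¹.
  Wb = kg·m²·s⁻²·A⁻¹.
  So Wb⁻¹ = kg⁻¹·m⁻²·s²·A.
  C = s·A.
  So C⁻¹ = s⁻¹·A⁻¹.
  T = kg·s⁻²·A⁻¹.
  Combining: lx·kat⁻¹·m²·Wb⁻¹·C⁻¹·T = (m⁻²·cd) · (s·mol⁻¹) · m² · (kg⁻¹·m⁻²·s²·A) · (s⁻¹·A⁻¹) · (kg·s⁻²·A⁻¹) = m⁻²·A⁻¹·mol⁻¹·cd.
Left is m⁻²·s·mol⁻¹·cd; right is m⁻²·A⁻¹·mol⁻¹·cd — different.

No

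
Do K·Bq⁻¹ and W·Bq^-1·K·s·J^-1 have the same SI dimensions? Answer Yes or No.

Left side:
  Bq = 1/s = s⁻¹ (activity is decays per second).
  So Bq⁻¹ = s.
  Combining: K·Bq⁻¹ = K · s = s·K.
Right side:
  W = J/s (power = energy per time),
      = kg·m²·s⁻³.
  Bq = 1/s = s⁻¹ (activity is decays per second).
  So Bq⁻¹ = s.
  J = N·m (work = force × distance),
      = kg·m²·s⁻².
  So J⁻¹ = kg⁻¹·m⁻²·s².
  Combining: W·Bq⁻¹·K·s·J⁻¹ = (kg·m²·s⁻³) · s · K · s · (kg⁻¹·m⁻²·s²) = s·K.
Both reduce to s·K.

Yes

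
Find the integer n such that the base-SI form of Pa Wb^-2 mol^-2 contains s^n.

2

Pa = N/m² (pressure = force per area),
    = kg·m⁻¹·s⁻².
Wb = V·s (flux: a volt is a weber per second),
    = kg·m²·s⁻²·A⁻¹.
So Wb⁻² = kg⁻²·m⁻⁴·s⁴·A².
Combining: Pa·Wb⁻²·mol⁻² = (kg·m⁻¹·s⁻²) · (kg⁻²·m⁻⁴·s⁴·A²) · mol⁻² = kg⁻¹·m⁻⁵·s²·A²·mol⁻².
The exponent of s is 2.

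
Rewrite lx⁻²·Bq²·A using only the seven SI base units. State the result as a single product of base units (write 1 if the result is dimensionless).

lx = m⁻²·cd.
So lx⁻² = m⁴·cd⁻².
Bq = s⁻¹.
So Bq² = s⁻².
Combining: lx⁻²·Bq²·A = (m⁴·cd⁻²) · s⁻² · A = m⁴·s⁻²·A·cd⁻².

m⁴·s⁻²·A·cd⁻²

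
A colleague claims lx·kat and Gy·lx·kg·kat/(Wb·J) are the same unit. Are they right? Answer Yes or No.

Left side:
  lx = lm/m² (illuminance = luminous flux per area),
      = m⁻²·cd.
  kat = mol/s = s⁻¹·mol (catalytic activity).
  Combining: lx·kat = (m⁻²·cd) · (s⁻¹·mol) = m⁻²·s⁻¹·mol·cd.
Right side:
  Gy = J/kg (absorbed dose = energy per mass),
      = m²·s⁻².
  Wb = V·s (flux: a volt is a weber per second),
      = kg·m²·s⁻²·A⁻¹.
  So Wb⁻¹ = kg⁻¹·m⁻²·s²·A.
  lx = lm/m² (illuminance = luminous flux per area),
      = m⁻²·cd.
  kat = mol/s = s⁻¹·mol (catalytic activity).
  J = N·m (work = force × distance),
      = kg·m²·s⁻².
  So J⁻¹ = kg⁻¹·m⁻²·s².
  Combining: Gy·Wb⁻¹·lx·kg·kat·J⁻¹ = (m²·s⁻²) · (kg⁻¹·m⁻²·s²·A) · (m⁻²·cd) · kg · (s⁻¹·mol) · (kg⁻¹·m⁻²·s²) = kg⁻¹·m⁻⁴·s·A·mol·cd.
Left is m⁻²·s⁻¹·mol·cd; right is kg⁻¹·m⁻⁴·s·A·mol·cd — different.

No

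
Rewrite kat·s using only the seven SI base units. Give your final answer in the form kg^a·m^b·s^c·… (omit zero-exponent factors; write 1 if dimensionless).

mol

kat = s⁻¹·mol.
Combining: kat·s = (s⁻¹·mol) · s = mol.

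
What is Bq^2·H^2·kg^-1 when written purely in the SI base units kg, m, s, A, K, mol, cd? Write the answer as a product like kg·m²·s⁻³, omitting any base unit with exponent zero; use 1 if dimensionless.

Bq = 1/s = s⁻¹ (activity is decays per second).
So Bq² = s⁻².
H = Wb/A (inductance = flux per current),
    = kg·m²·s⁻²·A⁻².
So H² = kg²·m⁴·s⁻⁴·A⁻⁴.
Combining: Bq²·H²·kg⁻¹ = s⁻² · (kg²·m⁴·s⁻⁴·A⁻⁴) · kg⁻¹ = kg·m⁴·s⁻⁶·A⁻⁴.

kg·m⁴·s⁻⁶·A⁻⁴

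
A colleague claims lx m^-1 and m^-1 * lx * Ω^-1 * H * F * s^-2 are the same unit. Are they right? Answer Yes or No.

Left side:
  lx = lm/m² (illuminance = luminous flux per area),
      = m⁻²·cd.
  Combining: lx·m⁻¹ = (m⁻²·cd) · m⁻¹ = m⁻³·cd.
Right side:
  lx = lm/m² (illuminance = luminous flux per area),
      = m⁻²·cd.
  Ω = V/A (resistance = voltage per current),
      = kg·m²·s⁻³·A⁻².
  So Ω⁻¹ = kg⁻¹·m⁻²·s³·A².
  H = Wb/A (inductance = flux per current),
      = kg·m²·s⁻²·A⁻².
  F = C/V (capacitance = charge per voltage),
      = A·s/(kg·m²·s⁻³·A⁻¹) (substituting C and V),
      = kg⁻¹·m⁻²·s⁴·A².
  Combining: m⁻¹·lx·Ω⁻¹·H·F·s⁻² = m⁻¹ · (m⁻²·cd) · (kg⁻¹·m⁻²·s³·A²) · (kg·m²·s⁻²·A⁻²) · (kg⁻¹·m⁻²·s⁴·A²) · s⁻² = kg⁻¹·m⁻⁵·s³·A²·cd.
Left is m⁻³·cd; right is kg⁻¹·m⁻⁵·s³·A²·cd — different.

No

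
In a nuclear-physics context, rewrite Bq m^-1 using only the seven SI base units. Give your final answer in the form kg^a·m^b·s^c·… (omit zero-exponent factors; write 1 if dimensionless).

m⁻¹·s⁻¹

Bq = 1/s = s⁻¹ (activity is decays per second).
Combining: Bq·m⁻¹ = s⁻¹ · m⁻¹ = m⁻¹·s⁻¹.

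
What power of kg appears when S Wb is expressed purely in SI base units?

S = 1/Ω (conductance is reciprocal resistance),
    = kg⁻¹·m⁻²·s³·A².
Wb = V·s (flux: a volt is a weber per second),
    = kg·m²·s⁻²·A⁻¹.
Combining: S·Wb = (kg⁻¹·m⁻²·s³·A²) · (kg·m²·s⁻²·A⁻¹) = s·A.
The exponent of kg is 0.

0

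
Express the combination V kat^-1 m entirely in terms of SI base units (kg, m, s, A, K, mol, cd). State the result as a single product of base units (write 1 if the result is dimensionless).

V = kg·m²·s⁻³·A⁻¹.
kat = s⁻¹·mol.
So kat⁻¹ = s·mol⁻¹.
Combining: V·kat⁻¹·m = (kg·m²·s⁻³·A⁻¹) · (s·mol⁻¹) · m = kg·m³·s⁻²·A⁻¹·mol⁻¹.

kg·m³·s⁻²·A⁻¹·mol⁻¹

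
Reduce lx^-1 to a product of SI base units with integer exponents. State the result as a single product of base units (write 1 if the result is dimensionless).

lx = lm/m² (illuminance = luminous flux per area),
    = m⁻²·cd.
So lx⁻¹ = m²·cd⁻¹.

m²·cd⁻¹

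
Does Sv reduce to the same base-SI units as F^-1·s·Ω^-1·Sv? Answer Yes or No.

Yes

Left side:
  Sv = J/kg (equivalent dose = energy per mass),
      = m²·s⁻².
Right side:
  F = kg⁻¹·m⁻²·s⁴·A².
  So F⁻¹ = kg·m²·s⁻⁴·A⁻².
  Ω = kg·m²·s⁻³·A⁻².
  So Ω⁻¹ = kg⁻¹·m⁻²·s³·A².
  Sv = m²·s⁻².
  Combining: F⁻¹·s·Ω⁻¹·Sv = (kg·m²·s⁻⁴·A⁻²) · s · (kg⁻¹·m⁻²·s³·A²) · (m²·s⁻²) = m²·s⁻².
Both reduce to m²·s⁻².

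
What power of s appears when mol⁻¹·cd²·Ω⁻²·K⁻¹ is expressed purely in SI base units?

Ω = V/A (resistance = voltage per current),
    = kg·m²·s⁻³·A⁻².
So Ω⁻² = kg⁻²·m⁻⁴·s⁶·A⁴.
Combining: mol⁻¹·cd²·Ω⁻²·K⁻¹ = mol⁻¹ · cd² · (kg⁻²·m⁻⁴·s⁶·A⁴) · K⁻¹ = kg⁻²·m⁻⁴·s⁶·A⁴·K⁻¹·mol⁻¹·cd².
The exponent of s is 6.

6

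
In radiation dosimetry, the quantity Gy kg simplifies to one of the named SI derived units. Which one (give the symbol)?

Gy = m²·s⁻².
Combining: Gy·kg = (m²·s⁻²) · kg = kg·m²·s⁻².
kg·m²·s⁻² is the base-SI form of the joule.

J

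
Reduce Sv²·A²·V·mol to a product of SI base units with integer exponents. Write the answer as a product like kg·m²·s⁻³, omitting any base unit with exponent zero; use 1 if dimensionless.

kg·m⁶·s⁻⁷·A·mol

Sv = m²·s⁻².
So Sv² = m⁴·s⁻⁴.
V = kg·m²·s⁻³·A⁻¹.
Combining: Sv²·A²·V·mol = (m⁴·s⁻⁴) · A² · (kg·m²·s⁻³·A⁻¹) · mol = kg·m⁶·s⁻⁷·A·mol.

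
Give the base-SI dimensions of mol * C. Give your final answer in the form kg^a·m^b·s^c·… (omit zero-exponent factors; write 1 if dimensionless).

s·A·mol

C = A·s = s·A (charge = current × time).
Combining: mol·C = mol · (s·A) = s·A·mol.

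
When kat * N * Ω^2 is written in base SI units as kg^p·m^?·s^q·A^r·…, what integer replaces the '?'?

5

kat = mol/s = s⁻¹·mol (catalytic activity).
N = kg·m/s² = kg·m·s⁻² (force = mass × acceleration).
Ω = V/A (resistance = voltage per current),
    = kg·m²·s⁻³·A⁻².
So Ω² = kg²·m⁴·s⁻⁶·A⁻⁴.
Combining: kat·N·Ω² = (s⁻¹·mol) · (kg·m·s⁻²) · (kg²·m⁴·s⁻⁶·A⁻⁴) = kg³·m⁵·s⁻⁹·A⁻⁴·mol.
The exponent of m is 5.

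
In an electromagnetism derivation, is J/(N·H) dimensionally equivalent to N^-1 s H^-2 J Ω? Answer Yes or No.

Left side:
  N = kg·m·s⁻².
  So N⁻¹ = kg⁻¹·m⁻¹·s².
  H = kg·m²·s⁻²·A⁻².
  So H⁻¹ = kg⁻¹·m⁻²·s²·A².
  J = kg·m²·s⁻².
  Combining: N⁻¹·H⁻¹·J = (kg⁻¹·m⁻¹·s²) · (kg⁻¹·m⁻²·s²·A²) · (kg·m²·s⁻²) = kg⁻¹·m⁻¹·s²·A².
Right side:
  N = kg·m·s⁻².
  So N⁻¹ = kg⁻¹·m⁻¹·s².
  H = kg·m²·s⁻²·A⁻².
  So H⁻² = kg⁻²·m⁻⁴·s⁴·A⁴.
  J = kg·m²·s⁻².
  Ω = kg·m²·s⁻³·A⁻².
  Combining: N⁻¹·s·H⁻²·J·Ω = (kg⁻¹·m⁻¹·s²) · s · (kg⁻²·m⁻⁴·s⁴·A⁴) · (kg·m²·s⁻²) · (kg·m²·s⁻³·A⁻²) = kg⁻¹·m⁻¹·s²·A².
Both reduce to kg⁻¹·m⁻¹·s²·A².

Yes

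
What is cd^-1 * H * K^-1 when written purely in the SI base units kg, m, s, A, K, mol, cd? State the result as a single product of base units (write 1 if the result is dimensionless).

kg·m²·s⁻²·A⁻²·K⁻¹·cd⁻¹

H = kg·m²·s⁻²·A⁻².
Combining: cd⁻¹·H·K⁻¹ = cd⁻¹ · (kg·m²·s⁻²·A⁻²) · K⁻¹ = kg·m²·s⁻²·A⁻²·K⁻¹·cd⁻¹.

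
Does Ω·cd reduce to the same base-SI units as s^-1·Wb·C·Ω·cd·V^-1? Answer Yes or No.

Left side:
  Ω = kg·m²·s⁻³·A⁻².
  Combining: Ω·cd = (kg·m²·s⁻³·A⁻²) · cd = kg·m²·s⁻³·A⁻²·cd.
Right side:
  Wb = V·s (flux: a volt is a weber per second),
      = kg·m²·s⁻²·A⁻¹.
  C = A·s = s·A (charge = current × time).
  Ω = V/A (resistance = voltage per current),
      = kg·m²·s⁻³·A⁻².
  V = W/A (potential = power per current),
      = kg·m²·s⁻³·A⁻¹.
  So V⁻¹ = kg⁻¹·m⁻²·s³·A.
  Combining: s⁻¹·Wb·C·Ω·cd·V⁻¹ = s⁻¹ · (kg·m²·s⁻²·A⁻¹) · (s·A) · (kg·m²·s⁻³·A⁻²) · cd · (kg⁻¹·m⁻²·s³·A) = kg·m²·s⁻²·A⁻¹·cd.
Left is kg·m²·s⁻³·A⁻²·cd; right is kg·m²·s⁻²·A⁻¹·cd — different.

No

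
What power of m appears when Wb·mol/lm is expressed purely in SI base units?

2

Wb = V·s (flux: a volt is a weber per second),
    = kg·m²·s⁻²·A⁻¹.
lm = cd·sr = cd (luminous flux; sr is dimensionless).
So lm⁻¹ = cd⁻¹.
Combining: Wb·mol·lm⁻¹ = (kg·m²·s⁻²·A⁻¹) · mol · cd⁻¹ = kg·m²·s⁻²·A⁻¹·mol·cd⁻¹.
The exponent of m is 2.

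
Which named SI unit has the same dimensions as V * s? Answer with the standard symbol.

V = W/A (potential = power per current),
    = kg·m²·s⁻³·A⁻¹.
Combining: V·s = (kg·m²·s⁻³·A⁻¹) · s = kg·m²·s⁻²·A⁻¹.
kg·m²·s⁻²·A⁻¹ is the base-SI form of the weber.

Wb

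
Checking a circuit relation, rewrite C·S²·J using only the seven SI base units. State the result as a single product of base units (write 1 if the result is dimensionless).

C = A·s = s·A (charge = current × time).
S = 1/Ω (conductance is reciprocal resistance),
    = kg⁻¹·m⁻²·s³·A².
So S² = kg⁻²·m⁻⁴·s⁶·A⁴.
J = N·m (work = force × distance),
    = kg·m²·s⁻².
Combining: C·S²·J = (s·A) · (kg⁻²·m⁻⁴·s⁶·A⁴) · (kg·m²·s⁻²) = kg⁻¹·m⁻²·s⁵·A⁵.

kg⁻¹·m⁻²·s⁵·A⁵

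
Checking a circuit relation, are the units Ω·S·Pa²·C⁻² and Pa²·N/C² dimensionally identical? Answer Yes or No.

No

Left side:
  Ω = kg·m²·s⁻³·A⁻².
  S = kg⁻¹·m⁻²·s³·A².
  Pa = kg·m⁻¹·s⁻².
  So Pa² = kg²·m⁻²·s⁻⁴.
  C = s·A.
  So C⁻² = s⁻²·A⁻².
  Combining: Ω·S·Pa²·C⁻² = (kg·m²·s⁻³·A⁻²) · (kg⁻¹·m⁻²·s³·A²) · (kg²·m⁻²·s⁻⁴) · (s⁻²·A⁻²) = kg²·m⁻²·s⁻⁶·A⁻².
Right side:
  C = s·A.
  So C⁻² = s⁻²·A⁻².
  Pa = kg·m⁻¹·s⁻².
  So Pa² = kg²·m⁻²·s⁻⁴.
  N = kg·m·s⁻².
  Combining: C⁻²·Pa²·N = (s⁻²·A⁻²) · (kg²·m⁻²·s⁻⁴) · (kg·m·s⁻²) = kg³·m⁻¹·s⁻⁸·A⁻².
Left is kg²·m⁻²·s⁻⁶·A⁻²; right is kg³·m⁻¹·s⁻⁸·A⁻² — different.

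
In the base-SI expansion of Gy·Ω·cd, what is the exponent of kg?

Gy = J/kg (absorbed dose = energy per mass),
    = m²·s⁻².
Ω = V/A (resistance = voltage per current),
    = kg·m²·s⁻³·A⁻².
Combining: Gy·Ω·cd = (m²·s⁻²) · (kg·m²·s⁻³·A⁻²) · cd = kg·m⁴·s⁻⁵·A⁻²·cd.
The exponent of kg is 1.

1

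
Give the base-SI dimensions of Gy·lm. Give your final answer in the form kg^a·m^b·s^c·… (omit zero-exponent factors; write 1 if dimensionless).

Gy = m²·s⁻².
lm = cd.
Combining: Gy·lm = (m²·s⁻²) · cd = m²·s⁻²·cd.

m²·s⁻²·cd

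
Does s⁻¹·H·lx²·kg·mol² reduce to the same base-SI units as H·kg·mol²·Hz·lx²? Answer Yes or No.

Yes

Left side:
  H = kg·m²·s⁻²·A⁻².
  lx = m⁻²·cd.
  So lx² = m⁻⁴·cd².
  Combining: s⁻¹·H·lx²·kg·mol² = s⁻¹ · (kg·m²·s⁻²·A⁻²) · (m⁻⁴·cd²) · kg · mol² = kg²·m⁻²·s⁻³·A⁻²·mol²·cd².
Right side:
  H = Wb/A (inductance = flux per current),
      = kg·m²·s⁻²·A⁻².
  Hz = 1/s = s⁻¹ (frequency is cycles per second).
  lx = lm/m² (illuminance = luminous flux per area),
      = m⁻²·cd.
  So lx² = m⁻⁴·cd².
  Combining: H·kg·mol²·Hz·lx² = (kg·m²·s⁻²·A⁻²) · kg · mol² · s⁻¹ · (m⁻⁴·cd²) = kg²·m⁻²·s⁻³·A⁻²·mol²·cd².
Both reduce to kg²·m⁻²·s⁻³·A⁻²·mol²·cd².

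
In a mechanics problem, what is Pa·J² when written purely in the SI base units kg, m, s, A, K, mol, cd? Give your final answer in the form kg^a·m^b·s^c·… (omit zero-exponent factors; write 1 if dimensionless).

kg³·m³·s⁻⁶

Pa = N/m² (pressure = force per area),
    = kg·m⁻¹·s⁻².
J = N·m (work = force × distance),
    = kg·m²·s⁻².
So J² = kg²·m⁴·s⁻⁴.
Combining: Pa·J² = (kg·m⁻¹·s⁻²) · (kg²·m⁴·s⁻⁴) = kg³·m³·s⁻⁶.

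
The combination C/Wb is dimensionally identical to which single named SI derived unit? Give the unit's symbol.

Wb = kg·m²·s⁻²·A⁻¹.
So Wb⁻¹ = kg⁻¹·m⁻²·s²·A.
C = s·A.
Combining: Wb⁻¹·C = (kg⁻¹·m⁻²·s²·A) · (s·A) = kg⁻¹·m⁻²·s³·A².
kg⁻¹·m⁻²·s³·A² is the base-SI form of the siemens.

S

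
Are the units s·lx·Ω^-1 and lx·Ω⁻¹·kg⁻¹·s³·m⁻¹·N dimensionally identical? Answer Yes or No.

Left side:
  lx = lm/m² (illuminance = luminous flux per area),
      = m⁻²·cd.
  Ω = V/A (resistance = voltage per current),
      = kg·m²·s⁻³·A⁻².
  So Ω⁻¹ = kg⁻¹·m⁻²·s³·A².
  Combining: s·lx·Ω⁻¹ = s · (m⁻²·cd) · (kg⁻¹·m⁻²·s³·A²) = kg⁻¹·m⁻⁴·s⁴·A²·cd.
Right side:
  lx = m⁻²·cd.
  Ω = kg·m²·s⁻³·A⁻².
  So Ω⁻¹ = kg⁻¹·m⁻²·s³·A².
  N = kg·m·s⁻².
  Combining: lx·Ω⁻¹·kg⁻¹·s³·m⁻¹·N = (m⁻²·cd) · (kg⁻¹·m⁻²·s³·A²) · kg⁻¹ · s³ · m⁻¹ · (kg·m·s⁻²) = kg⁻¹·m⁻⁴·s⁴·A²·cd.
Both reduce to kg⁻¹·m⁻⁴·s⁴·A²·cd.

Yes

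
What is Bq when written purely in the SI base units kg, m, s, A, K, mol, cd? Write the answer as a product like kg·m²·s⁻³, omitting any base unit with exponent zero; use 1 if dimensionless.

Bq = s⁻¹.

s⁻¹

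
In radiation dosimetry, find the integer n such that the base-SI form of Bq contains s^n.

Bq = 1/s = s⁻¹ (activity is decays per second).
The exponent of s is -1.

-1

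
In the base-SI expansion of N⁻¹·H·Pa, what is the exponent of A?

N = kg·m/s² = kg·m·s⁻² (force = mass × acceleration).
So N⁻¹ = kg⁻¹·m⁻¹·s².
H = Wb/A (inductance = flux per current),
    = kg·m²·s⁻²·A⁻².
Pa = N/m² (pressure = force per area),
    = kg·m⁻¹·s⁻².
Combining: N⁻¹·H·Pa = (kg⁻¹·m⁻¹·s²) · (kg·m²·s⁻²·A⁻²) · (kg·m⁻¹·s⁻²) = kg·s⁻²·A⁻².
The exponent of A is -2.

-2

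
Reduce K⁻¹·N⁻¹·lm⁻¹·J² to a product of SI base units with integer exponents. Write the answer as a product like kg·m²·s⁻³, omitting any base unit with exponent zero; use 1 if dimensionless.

N = kg·m/s² = kg·m·s⁻² (force = mass × acceleration).
So N⁻¹ = kg⁻¹·m⁻¹·s².
lm = cd·sr = cd (luminous flux; sr is dimensionless).
So lm⁻¹ = cd⁻¹.
J = N·m (work = force × distance),
    = kg·m²·s⁻².
So J² = kg²·m⁴·s⁻⁴.
Combining: K⁻¹·N⁻¹·lm⁻¹·J² = K⁻¹ · (kg⁻¹·m⁻¹·s²) · cd⁻¹ · (kg²·m⁴·s⁻⁴) = kg·m³·s⁻²·K⁻¹·cd⁻¹.

kg·m³·s⁻²·K⁻¹·cd⁻¹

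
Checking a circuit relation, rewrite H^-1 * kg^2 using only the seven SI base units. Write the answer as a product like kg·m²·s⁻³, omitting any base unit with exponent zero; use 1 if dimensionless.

kg·m⁻²·s²·A²

H = Wb/A (inductance = flux per current),
    = kg·m²·s⁻²·A⁻².
So H⁻¹ = kg⁻¹·m⁻²·s²·A².
Combining: H⁻¹·kg² = (kg⁻¹·m⁻²·s²·A²) · kg² = kg·m⁻²·s²·A².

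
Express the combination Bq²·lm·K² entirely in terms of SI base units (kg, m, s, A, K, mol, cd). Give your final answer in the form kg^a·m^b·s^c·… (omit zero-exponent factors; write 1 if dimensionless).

Bq = s⁻¹.
So Bq² = s⁻².
lm = cd.
Combining: Bq²·lm·K² = s⁻² · cd · K² = s⁻²·K²·cd.

s⁻²·K²·cd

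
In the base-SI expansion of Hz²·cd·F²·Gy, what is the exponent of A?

Hz = 1/s = s⁻¹ (frequency is cycles per second).
So Hz² = s⁻².
F = C/V (capacitance = charge per voltage),
    = A·s/(kg·m²·s⁻³·A⁻¹) (substituting C and V),
    = kg⁻¹·m⁻²·s⁴·A².
So F² = kg⁻²·m⁻⁴·s⁸·A⁴.
Gy = J/kg (absorbed dose = energy per mass),
    = m²·s⁻².
Combining: Hz²·cd·F²·Gy = s⁻² · cd · (kg⁻²·m⁻⁴·s⁸·A⁴) · (m²·s⁻²) = kg⁻²·m⁻²·s⁴·A⁴·cd.
The exponent of A is 4.

4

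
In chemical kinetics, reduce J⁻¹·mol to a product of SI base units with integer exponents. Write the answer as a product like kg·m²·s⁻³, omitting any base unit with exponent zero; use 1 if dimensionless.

kg⁻¹·m⁻²·s²·mol

J = N·m (work = force × distance),
    = kg·m²·s⁻².
So J⁻¹ = kg⁻¹·m⁻²·s².
Combining: J⁻¹·mol = (kg⁻¹·m⁻²·s²) · mol = kg⁻¹·m⁻²·s²·mol.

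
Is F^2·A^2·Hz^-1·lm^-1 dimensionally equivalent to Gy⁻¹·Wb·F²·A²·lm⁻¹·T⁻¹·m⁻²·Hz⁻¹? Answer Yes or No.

No

Left side:
  F = C/V (capacitance = charge per voltage),
      = A·s/(kg·m²·s⁻³·A⁻¹) (substituting C and V),
      = kg⁻¹·m⁻²·s⁴·A².
  So F² = kg⁻²·m⁻⁴·s⁸·A⁴.
  Hz = 1/s = s⁻¹ (frequency is cycles per second).
  So Hz⁻¹ = s.
  lm = cd·sr = cd (luminous flux; sr is dimensionless).
  So lm⁻¹ = cd⁻¹.
  Combining: F²·A²·Hz⁻¹·lm⁻¹ = (kg⁻²·m⁻⁴·s⁸·A⁴) · A² · s · cd⁻¹ = kg⁻²·m⁻⁴·s⁹·A⁶·cd⁻¹.
Right side:
  Gy = m²·s⁻².
  So Gy⁻¹ = m⁻²·s².
  Wb = kg·m²·s⁻²·A⁻¹.
  F = kg⁻¹·m⁻²·s⁴·A².
  So F² = kg⁻²·m⁻⁴·s⁸·A⁴.
  lm = cd.
  So lm⁻¹ = cd⁻¹.
  T = kg·s⁻²·A⁻¹.
  So T⁻¹ = kg⁻¹·s²·A.
  Hz = s⁻¹.
  So Hz⁻¹ = s.
  Combining: Gy⁻¹·Wb·F²·A²·lm⁻¹·T⁻¹·m⁻²·Hz⁻¹ = (m⁻²·s²) · (kg·m²·s⁻²·A⁻¹) · (kg⁻²·m⁻⁴·s⁸·A⁴) · A² · cd⁻¹ · (kg⁻¹·s²·A) · m⁻² · s = kg⁻²·m⁻⁶·s¹¹·A⁶·cd⁻¹.
Left is kg⁻²·m⁻⁴·s⁹·A⁶·cd⁻¹; right is kg⁻²·m⁻⁶·s¹¹·A⁶·cd⁻¹ — different.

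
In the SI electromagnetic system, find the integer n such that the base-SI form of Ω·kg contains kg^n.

Ω = V/A (resistance = voltage per current),
    = kg·m²·s⁻³·A⁻².
Combining: Ω·kg = (kg·m²·s⁻³·A⁻²) · kg = kg²·m²·s⁻³·A⁻².
The exponent of kg is 2.

2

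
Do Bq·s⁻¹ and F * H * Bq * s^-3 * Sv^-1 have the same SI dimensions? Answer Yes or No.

Left side:
  Bq = 1/s = s⁻¹ (activity is decays per second).
  Combining: Bq·s⁻¹ = s⁻¹ · s⁻¹ = s⁻².
Right side:
  F = C/V (capacitance = charge per voltage),
      = A·s/(kg·m²·s⁻³·A⁻¹) (substituting C and V),
      = kg⁻¹·m⁻²·s⁴·A².
  H = Wb/A (inductance = flux per current),
      = kg·m²·s⁻²·A⁻².
  Bq = 1/s = s⁻¹ (activity is decays per second).
  Sv = J/kg (equivalent dose = energy per mass),
      = m²·s⁻².
  So Sv⁻¹ = m⁻²·s².
  Combining: F·H·Bq·s⁻³·Sv⁻¹ = (kg⁻¹·m⁻²·s⁴·A²) · (kg·m²·s⁻²·A⁻²) · s⁻¹ · s⁻³ · (m⁻²·s²) = m⁻².
Left is s⁻²; right is m⁻² — different.

No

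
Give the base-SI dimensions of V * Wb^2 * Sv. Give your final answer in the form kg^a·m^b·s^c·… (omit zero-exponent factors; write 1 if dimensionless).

kg³·m⁸·s⁻⁹·A⁻³

V = W/A (potential = power per current),
    = kg·m²·s⁻³·A⁻¹.
Wb = V·s (flux: a volt is a weber per second),
    = kg·m²·s⁻²·A⁻¹.
So Wb² = kg²·m⁴·s⁻⁴·A⁻².
Sv = J/kg (equivalent dose = energy per mass),
    = m²·s⁻².
Combining: V·Wb²·Sv = (kg·m²·s⁻³·A⁻¹) · (kg²·m⁴·s⁻⁴·A⁻²) · (m²·s⁻²) = kg³·m⁸·s⁻⁹·A⁻³.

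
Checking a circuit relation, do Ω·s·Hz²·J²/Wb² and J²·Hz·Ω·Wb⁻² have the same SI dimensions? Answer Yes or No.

Left side:
  Wb = kg·m²·s⁻²·A⁻¹.
  So Wb⁻² = kg⁻²·m⁻⁴·s⁴·A².
  Ω = kg·m²·s⁻³·A⁻².
  Hz = s⁻¹.
  So Hz² = s⁻².
  J = kg·m²·s⁻².
  So J² = kg²·m⁴·s⁻⁴.
  Combining: Wb⁻²·Ω·s·Hz²·J² = (kg⁻²·m⁻⁴·s⁴·A²) · (kg·m²·s⁻³·A⁻²) · s · s⁻² · (kg²·m⁴·s⁻⁴) = kg·m²·s⁻⁴.
Right side:
  J = kg·m²·s⁻².
  So J² = kg²·m⁴·s⁻⁴.
  Hz = s⁻¹.
  Ω = kg·m²·s⁻³·A⁻².
  Wb = kg·m²·s⁻²·A⁻¹.
  So Wb⁻² = kg⁻²·m⁻⁴·s⁴·A².
  Combining: J²·Hz·Ω·Wb⁻² = (kg²·m⁴·s⁻⁴) · s⁻¹ · (kg·m²·s⁻³·A⁻²) · (kg⁻²·m⁻⁴·s⁴·A²) = kg·m²·s⁻⁴.
Both reduce to kg·m²·s⁻⁴.

Yes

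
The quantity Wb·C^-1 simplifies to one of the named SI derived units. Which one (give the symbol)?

Wb = kg·m²·s⁻²·A⁻¹.
C = s·A.
So C⁻¹ = s⁻¹·A⁻¹.
Combining: Wb·C⁻¹ = (kg·m²·s⁻²·A⁻¹) · (s⁻¹·A⁻¹) = kg·m²·s⁻³·A⁻².
kg·m²·s⁻³·A⁻² is the base-SI form of the ohm.

Ω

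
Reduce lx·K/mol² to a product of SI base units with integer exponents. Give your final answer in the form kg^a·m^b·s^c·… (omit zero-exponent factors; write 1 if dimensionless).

lx = m⁻²·cd.
Combining: lx·mol⁻²·K = (m⁻²·cd) · mol⁻² · K = m⁻²·K·mol⁻²·cd.

m⁻²·K·mol⁻²·cd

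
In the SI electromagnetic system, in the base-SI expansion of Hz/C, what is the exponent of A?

Hz = 1/s = s⁻¹ (frequency is cycles per second).
C = A·s = s·A (charge = current × time).
So C⁻¹ = s⁻¹·A⁻¹.
Combining: Hz·C⁻¹ = s⁻¹ · (s⁻¹·A⁻¹) = s⁻²·A⁻¹.
The exponent of A is -1.

-1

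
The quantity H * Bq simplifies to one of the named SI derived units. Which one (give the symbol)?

Ω

H = Wb/A (inductance = flux per current),
    = kg·m²·s⁻²·A⁻².
Bq = 1/s = s⁻¹ (activity is decays per second).
Combining: H·Bq = (kg·m²·s⁻²·A⁻²) · s⁻¹ = kg·m²·s⁻³·A⁻².
kg·m²·s⁻³·A⁻² is the base-SI form of the ohm.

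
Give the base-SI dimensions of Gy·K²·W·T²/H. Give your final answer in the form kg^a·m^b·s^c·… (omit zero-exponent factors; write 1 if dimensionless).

Gy = m²·s⁻².
W = kg·m²·s⁻³.
H = kg·m²·s⁻²·A⁻².
So H⁻¹ = kg⁻¹·m⁻²·s²·A².
T = kg·s⁻²·A⁻¹.
So T² = kg²·s⁻⁴·A⁻².
Combining: Gy·K²·W·H⁻¹·T² = (m²·s⁻²) · K² · (kg·m²·s⁻³) · (kg⁻¹·m⁻²·s²·A²) · (kg²·s⁻⁴·A⁻²) = kg²·m²·s⁻⁷·K².

kg²·m²·s⁻⁷·K²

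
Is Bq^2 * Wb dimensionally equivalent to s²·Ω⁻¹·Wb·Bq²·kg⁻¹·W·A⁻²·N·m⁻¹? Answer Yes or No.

Left side:
  Bq = 1/s = s⁻¹ (activity is decays per second).
  So Bq² = s⁻².
  Wb = V·s (flux: a volt is a weber per second),
      = kg·m²·s⁻²·A⁻¹.
  Combining: Bq²·Wb = s⁻² · (kg·m²·s⁻²·A⁻¹) = kg·m²·s⁻⁴·A⁻¹.
Right side:
  Ω = V/A (resistance = voltage per current),
      = kg·m²·s⁻³·A⁻².
  So Ω⁻¹ = kg⁻¹·m⁻²·s³·A².
  Wb = V·s (flux: a volt is a weber per second),
      = kg·m²·s⁻²·A⁻¹.
  Bq = 1/s = s⁻¹ (activity is decays per second).
  So Bq² = s⁻².
  W = J/s (power = energy per time),
      = kg·m²·s⁻³.
  N = kg·m/s² = kg·m·s⁻² (force = mass × acceleration).
  Combining: s²·Ω⁻¹·Wb·Bq²·kg⁻¹·W·A⁻²·N·m⁻¹ = s² · (kg⁻¹·m⁻²·s³·A²) · (kg·m²·s⁻²·A⁻¹) · s⁻² · kg⁻¹ · (kg·m²·s⁻³) · A⁻² · (kg·m·s⁻²) · m⁻¹ = kg·m²·s⁻⁴·A⁻¹.
Both reduce to kg·m²·s⁻⁴·A⁻¹.

Yes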